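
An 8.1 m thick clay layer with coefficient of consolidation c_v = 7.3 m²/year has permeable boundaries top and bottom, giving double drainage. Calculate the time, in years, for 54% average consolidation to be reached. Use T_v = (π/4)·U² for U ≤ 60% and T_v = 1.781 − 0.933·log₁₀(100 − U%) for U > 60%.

t ≈ 0.515 years

Drainage path length: H_d = H/2 = 4.05 m (double drainage).
U ≤ 60%: T_v = (π/4)·U² = (π/4)×0.54² = 0.22902.
t = T_v·H_d²/c_v = 0.22902×4.05²/7.3 = 0.5146 years.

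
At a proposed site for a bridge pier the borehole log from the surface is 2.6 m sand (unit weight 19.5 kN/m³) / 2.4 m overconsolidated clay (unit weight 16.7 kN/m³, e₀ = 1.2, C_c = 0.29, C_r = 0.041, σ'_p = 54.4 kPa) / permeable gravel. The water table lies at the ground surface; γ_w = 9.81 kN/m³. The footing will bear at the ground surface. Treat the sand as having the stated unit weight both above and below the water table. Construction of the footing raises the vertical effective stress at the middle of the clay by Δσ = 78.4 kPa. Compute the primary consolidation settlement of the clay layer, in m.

S_c ≈ 0.108 m

Mid-depth of clay below the ground surface: z = 2.6 + 2.4/2 = 3.8 m.
Total vertical stress at mid-clay: σ_v = 19.5×2.6 + 16.7×1.2 = 70.74 kPa.
Pore pressure: u = 9.81×(3.8 − 0) = 37.278 kPa.
Initial effective stress: σ'_0 = σ_v − u = 70.74 − 37.278 = 33.462 kPa.
Final effective stress: σ'_f = 33.462 + 78.4 = 111.86 kPa.
σ'_f = 111.86 > σ'_p = 54.4 kPa, so the stress path crosses the preconsolidation pressure — recompression up to σ'_p, then virgin compression beyond:
S_c = H/(1+e₀)·[C_r·log₁₀(σ'_p/σ'_0) + C_c·log₁₀(σ'_f/σ'_p)]
    = 2.4/2.2 × [0.041×log₁₀(54.4/33.462) + 0.29×log₁₀(111.86/54.4)]
    = 1.0909 × [0.0086529 + 0.090792] = 0.1085 m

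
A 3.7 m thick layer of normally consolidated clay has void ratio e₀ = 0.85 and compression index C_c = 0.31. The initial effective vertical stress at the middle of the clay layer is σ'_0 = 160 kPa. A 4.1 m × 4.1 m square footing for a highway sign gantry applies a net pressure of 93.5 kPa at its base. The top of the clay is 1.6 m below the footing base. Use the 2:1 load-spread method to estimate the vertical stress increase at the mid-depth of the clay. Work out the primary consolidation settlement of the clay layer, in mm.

S_c ≈ 42.8 mm

Mid-depth of clay below the footing base: z = 1.6 + 3.7/2 = 3.45 m.
Stress increase at mid-clay by the 2:1 spreading method:
Δσ = qBL/((B+z)(L+z)) = 93.5×4.1×4.1/((4.1+3.45)(4.1+3.45)) = 27.573 kPa
Final effective stress: σ'_f = σ'_0 + Δσ = 160 + 27.573 = 187.57 kPa.
Normally consolidated clay, so the full stress increment lies on the virgin compression line:
S_c = C_c·H/(1+e₀)·log₁₀(σ'_f/σ'_0) = 0.31×3.7/(1+0.85)×log₁₀(187.57/160)
    = 0.62 × 0.069043 = 0.04281 m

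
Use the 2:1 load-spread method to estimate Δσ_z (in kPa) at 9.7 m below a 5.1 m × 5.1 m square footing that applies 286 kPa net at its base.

By the 2:1 method the load spreads at 1 horizontal : 2 vertical, so at depth z the loaded area has grown by z in each plan dimension:
Δσ = qBL/((B+z)(L+z)) = 286×5.1×5.1/((5.1+9.7)(5.1+9.7)) = 33.961 kPa

Δσ_z ≈ 34 kPa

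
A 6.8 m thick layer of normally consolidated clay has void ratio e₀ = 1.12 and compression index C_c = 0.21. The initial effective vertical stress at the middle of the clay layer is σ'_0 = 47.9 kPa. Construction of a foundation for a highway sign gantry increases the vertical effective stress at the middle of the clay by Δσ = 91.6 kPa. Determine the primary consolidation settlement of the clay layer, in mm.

Final effective stress: σ'_f = σ'_0 + Δσ = 47.9 + 91.6 = 139.5 kPa.
Normally consolidated clay, so the full stress increment lies on the virgin compression line:
S_c = C_c·H/(1+e₀)·log₁₀(σ'_f/σ'_0) = 0.21×6.8/(1+1.12)×log₁₀(139.5/47.9)
    = 0.67358 × 0.46424 = 0.3127 m

S_c ≈ 313 mm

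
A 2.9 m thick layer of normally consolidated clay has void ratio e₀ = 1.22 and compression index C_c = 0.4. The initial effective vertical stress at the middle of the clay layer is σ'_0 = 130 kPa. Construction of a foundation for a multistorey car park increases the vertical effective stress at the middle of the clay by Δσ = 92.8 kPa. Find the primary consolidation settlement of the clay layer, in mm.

Final effective stress: σ'_f = σ'_0 + Δσ = 130 + 92.8 = 222.8 kPa.
Normally consolidated clay, so the full stress increment lies on the virgin compression line:
S_c = C_c·H/(1+e₀)·log₁₀(σ'_f/σ'_0) = 0.4×2.9/(1+1.22)×log₁₀(222.8/130)
    = 0.52252 × 0.23397 = 0.1223 m

S_c ≈ 122 mm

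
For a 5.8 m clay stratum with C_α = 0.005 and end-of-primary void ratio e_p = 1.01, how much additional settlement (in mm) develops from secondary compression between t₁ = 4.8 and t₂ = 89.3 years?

S_s ≈ 18.3 mm

Secondary compression: S_s = C_α·H/(1+e_p)·log₁₀(t₂/t₁)
S_s = 0.005×5.8/(1+1.01)×log₁₀(89.3/4.8)
    = 0.01443 × 1.27 = 0.01832 m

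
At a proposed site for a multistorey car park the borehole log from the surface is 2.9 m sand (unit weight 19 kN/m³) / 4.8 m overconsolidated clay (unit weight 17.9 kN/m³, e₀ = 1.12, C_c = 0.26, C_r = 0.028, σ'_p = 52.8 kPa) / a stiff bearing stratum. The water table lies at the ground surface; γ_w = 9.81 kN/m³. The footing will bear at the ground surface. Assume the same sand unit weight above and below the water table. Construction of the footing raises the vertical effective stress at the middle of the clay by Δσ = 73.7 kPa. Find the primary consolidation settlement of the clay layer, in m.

S_c ≈ 0.213 m

Mid-depth of clay below the ground surface: z = 2.9 + 4.8/2 = 5.3 m.
Total vertical stress at mid-clay: σ_v = 19×2.9 + 17.9×2.4 = 98.06 kPa.
Pore pressure: u = 9.81×(5.3 − 0) = 51.993 kPa.
Initial effective stress: σ'_0 = σ_v − u = 98.06 − 51.993 = 46.067 kPa.
Final effective stress: σ'_f = 46.067 + 73.7 = 119.77 kPa.
σ'_f = 119.77 > σ'_p = 52.8 kPa, so the stress path crosses the preconsolidation pressure — recompression up to σ'_p, then virgin compression beyond:
S_c = H/(1+e₀)·[C_r·log₁₀(σ'_p/σ'_0) + C_c·log₁₀(σ'_f/σ'_p)]
    = 4.8/2.12 × [0.028×log₁₀(52.8/46.067) + 0.26×log₁₀(119.77/52.8)]
    = 2.2642 × [0.0016588 + 0.092486] = 0.2132 m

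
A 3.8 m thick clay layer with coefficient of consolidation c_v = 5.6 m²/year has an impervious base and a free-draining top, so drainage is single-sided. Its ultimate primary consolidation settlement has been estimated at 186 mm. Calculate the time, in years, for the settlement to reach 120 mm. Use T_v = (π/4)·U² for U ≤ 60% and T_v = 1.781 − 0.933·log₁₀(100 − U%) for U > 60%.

t ≈ 0.863 years

Drainage path length: H_d = H = 3.8 m (single drainage).
U = S(t)/S_ult = 120/186 = 0.6452.
U > 60%: T_v = 1.781 − 0.933·log₁₀(100 − 64.516) = 0.33482.
t = T_v·H_d²/c_v = 0.33482×3.8²/5.6 = 0.8634 years.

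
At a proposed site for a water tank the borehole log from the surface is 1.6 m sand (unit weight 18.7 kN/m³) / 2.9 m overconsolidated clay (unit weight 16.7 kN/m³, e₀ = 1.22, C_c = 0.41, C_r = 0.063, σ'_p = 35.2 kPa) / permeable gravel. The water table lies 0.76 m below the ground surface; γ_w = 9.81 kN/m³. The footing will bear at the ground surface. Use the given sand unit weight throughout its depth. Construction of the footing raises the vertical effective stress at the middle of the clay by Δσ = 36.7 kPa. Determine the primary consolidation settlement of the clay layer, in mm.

S_c ≈ 158 mm

Mid-depth of clay below the ground surface: z = 1.6 + 2.9/2 = 3.05 m.
Total vertical stress at mid-clay: σ_v = 18.7×1.6 + 16.7×1.45 = 54.135 kPa.
Pore pressure: u = 9.81×(3.05 − 0.76) = 22.465 kPa.
Initial effective stress: σ'_0 = σ_v − u = 54.135 − 22.465 = 31.67 kPa.
Final effective stress: σ'_f = 31.67 + 36.7 = 68.37 kPa.
σ'_f = 68.37 > σ'_p = 35.2 kPa, so the stress path crosses the preconsolidation pressure — recompression up to σ'_p, then virgin compression beyond:
S_c = H/(1+e₀)·[C_r·log₁₀(σ'_p/σ'_0) + C_c·log₁₀(σ'_f/σ'_p)]
    = 2.9/2.22 × [0.063×log₁₀(35.2/31.67) + 0.41×log₁₀(68.37/35.2)]
    = 1.3063 × [0.0028914 + 0.11821] = 0.1582 m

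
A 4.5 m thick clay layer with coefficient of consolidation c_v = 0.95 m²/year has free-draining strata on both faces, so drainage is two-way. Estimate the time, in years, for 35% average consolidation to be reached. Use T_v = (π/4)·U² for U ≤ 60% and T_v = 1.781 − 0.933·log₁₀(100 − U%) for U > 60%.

Drainage path length: H_d = H/2 = 2.25 m (double drainage).
U ≤ 60%: T_v = (π/4)·U² = (π/4)×0.35² = 0.096211.
t = T_v·H_d²/c_v = 0.096211×2.25²/0.95 = 0.5127 years.

t ≈ 0.513 years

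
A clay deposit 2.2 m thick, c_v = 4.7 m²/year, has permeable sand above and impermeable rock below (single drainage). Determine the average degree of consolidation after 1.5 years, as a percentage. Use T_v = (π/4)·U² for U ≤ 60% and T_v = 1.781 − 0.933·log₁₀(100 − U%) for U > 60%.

U ≈ 97.8 %

Drainage path length: H_d = H = 2.2 m (single drainage).
T_v = c_v·t/H_d² = 4.7×1.5/2.2² = 1.4566.
T_v = 1.4566 corresponds to the U > 60% branch:
U = 1 − 10^((1.781 − T_v)/0.933)/100 = 0.9777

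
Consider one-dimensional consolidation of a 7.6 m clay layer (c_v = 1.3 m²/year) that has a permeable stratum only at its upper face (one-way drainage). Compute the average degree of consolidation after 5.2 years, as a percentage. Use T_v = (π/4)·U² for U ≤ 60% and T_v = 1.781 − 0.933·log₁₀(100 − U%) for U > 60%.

Drainage path length: H_d = H = 7.6 m (single drainage).
T_v = c_v·t/H_d² = 1.3×5.2/7.6² = 0.11704.
T_v = 0.11704 corresponds to the U ≤ 60% branch:
U = √(4T_v/π) = 0.386

U ≈ 38.6 %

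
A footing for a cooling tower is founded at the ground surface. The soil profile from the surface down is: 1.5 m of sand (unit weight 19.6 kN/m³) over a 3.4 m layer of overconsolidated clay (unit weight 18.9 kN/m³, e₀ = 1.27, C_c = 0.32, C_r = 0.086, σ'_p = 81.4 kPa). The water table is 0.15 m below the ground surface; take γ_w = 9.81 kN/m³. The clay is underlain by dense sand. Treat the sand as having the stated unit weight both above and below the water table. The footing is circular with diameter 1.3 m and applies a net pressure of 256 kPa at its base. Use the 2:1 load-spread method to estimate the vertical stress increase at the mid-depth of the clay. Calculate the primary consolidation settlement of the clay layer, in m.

Mid-depth of clay below the ground surface: z = 1.5 + 3.4/2 = 3.2 m.
Total vertical stress at mid-clay: σ_v = 19.6×1.5 + 18.9×1.7 = 61.53 kPa.
Pore pressure: u = 9.81×(3.2 − 0.15) = 29.921 kPa.
Initial effective stress: σ'_0 = σ_v − u = 61.53 − 29.921 = 31.609 kPa.
Stress increase at mid-clay by the 2:1 spreading method:
Δσ ≈ qD²/(D+z)² = 256×1.3²/(1.3+3.2)² = 21.365 kPa
Final effective stress: σ'_f = 31.609 + 21.365 = 52.974 kPa.
σ'_f = 52.974 ≤ σ'_p = 81.4 kPa, so the clay remains overconsolidated and only the recompression index applies:
S_c = C_r·H/(1+e₀)·log₁₀(σ'_f/σ'_0) = 0.086×3.4/2.27×log₁₀(52.974/31.609)
    = 0.12881 × 0.22425 = 0.02889 m

S_c ≈ 0.0289 m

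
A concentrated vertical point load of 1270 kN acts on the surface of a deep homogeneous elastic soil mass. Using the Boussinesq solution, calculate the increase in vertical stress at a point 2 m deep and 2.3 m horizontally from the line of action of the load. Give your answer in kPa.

Boussinesq vertical stress below a point load on an elastic half-space:
Δσ_z = 3P/(2πz²) · [1 + (r/z)²]^(−5/2)
r/z = 2.3/2 = 1.15; [1+(r/z)²]^(−5/2) = 0.12165.
Δσ_z = 3×1270/(2π×2²) × 0.12165 = 151.6 × 0.12165 = 18.44 kPa

Δσ_z ≈ 18.4 kPa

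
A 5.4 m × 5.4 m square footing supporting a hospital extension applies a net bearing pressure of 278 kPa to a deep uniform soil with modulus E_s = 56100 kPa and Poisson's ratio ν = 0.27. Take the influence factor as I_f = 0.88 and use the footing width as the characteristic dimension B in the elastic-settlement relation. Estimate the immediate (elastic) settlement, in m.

Immediate (elastic) settlement: S_e = q·B·(1−ν²)/E_s · I_f.
S_e = 278 × 5.4 × (1 − 0.27²) / 56100 × 0.88
    = 278 × 5.4 × 0.9271 / 56100 × 0.88
    = 0.02183 m

S_e ≈ 0.0218 m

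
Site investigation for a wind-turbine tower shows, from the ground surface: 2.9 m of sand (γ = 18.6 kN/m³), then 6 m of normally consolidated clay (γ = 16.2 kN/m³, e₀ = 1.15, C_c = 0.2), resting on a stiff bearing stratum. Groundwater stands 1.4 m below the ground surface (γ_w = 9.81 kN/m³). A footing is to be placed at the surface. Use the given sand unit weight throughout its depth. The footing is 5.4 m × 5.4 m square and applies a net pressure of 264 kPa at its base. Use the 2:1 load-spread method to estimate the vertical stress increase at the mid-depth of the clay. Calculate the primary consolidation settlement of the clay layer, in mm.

Mid-depth of clay below the ground surface: z = 2.9 + 6/2 = 5.9 m.
Total vertical stress at mid-clay: σ_v = 18.6×2.9 + 16.2×3 = 102.54 kPa.
Pore pressure: u = 9.81×(5.9 − 1.4) = 44.145 kPa.
Initial effective stress: σ'_0 = σ_v − u = 102.54 − 44.145 = 58.395 kPa.
Stress increase at mid-clay by the 2:1 spreading method:
Δσ = qBL/((B+z)(L+z)) = 264×5.4×5.4/((5.4+5.9)(5.4+5.9)) = 60.289 kPa
Final effective stress: σ'_f = σ'_0 + Δσ = 58.395 + 60.289 = 118.68 kPa.
Normally consolidated clay, so the full stress increment lies on the virgin compression line:
S_c = C_c·H/(1+e₀)·log₁₀(σ'_f/σ'_0) = 0.2×6/(1+1.15)×log₁₀(118.68/58.395)
    = 0.55814 × 0.308 = 0.1719 m

S_c ≈ 172 mm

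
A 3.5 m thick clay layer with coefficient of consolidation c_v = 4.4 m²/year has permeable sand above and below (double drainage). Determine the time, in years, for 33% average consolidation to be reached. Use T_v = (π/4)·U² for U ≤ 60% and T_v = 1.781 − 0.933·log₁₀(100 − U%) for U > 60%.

Drainage path length: H_d = H/2 = 1.75 m (double drainage).
U ≤ 60%: T_v = (π/4)·U² = (π/4)×0.33² = 0.08553.
t = T_v·H_d²/c_v = 0.08553×1.75²/4.4 = 0.05953 years.

t ≈ 0.0595 years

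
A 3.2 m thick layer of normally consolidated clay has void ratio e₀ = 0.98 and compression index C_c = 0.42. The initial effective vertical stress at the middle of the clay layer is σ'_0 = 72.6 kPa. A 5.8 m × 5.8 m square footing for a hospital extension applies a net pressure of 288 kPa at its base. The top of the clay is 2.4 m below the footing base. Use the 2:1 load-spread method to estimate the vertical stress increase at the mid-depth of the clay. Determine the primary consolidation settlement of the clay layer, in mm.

S_c ≈ 257 mm

Mid-depth of clay below the footing base: z = 2.4 + 3.2/2 = 4 m.
Stress increase at mid-clay by the 2:1 spreading method:
Δσ = qBL/((B+z)(L+z)) = 288×5.8×5.8/((5.8+4)(5.8+4)) = 100.88 kPa
Final effective stress: σ'_f = σ'_0 + Δσ = 72.6 + 100.88 = 173.48 kPa.
Normally consolidated clay, so the full stress increment lies on the virgin compression line:
S_c = C_c·H/(1+e₀)·log₁₀(σ'_f/σ'_0) = 0.42×3.2/(1+0.98)×log₁₀(173.48/72.6)
    = 0.67879 × 0.37831 = 0.2568 m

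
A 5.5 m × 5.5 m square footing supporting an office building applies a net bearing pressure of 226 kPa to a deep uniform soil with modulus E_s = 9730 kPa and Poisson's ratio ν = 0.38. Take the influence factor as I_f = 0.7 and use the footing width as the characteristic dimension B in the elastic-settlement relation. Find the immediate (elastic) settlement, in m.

S_e ≈ 0.0765 m

Immediate (elastic) settlement: S_e = q·B·(1−ν²)/E_s · I_f.
S_e = 226 × 5.5 × (1 − 0.38²) / 9730 × 0.7
    = 226 × 5.5 × 0.8556 / 9730 × 0.7
    = 0.07651 m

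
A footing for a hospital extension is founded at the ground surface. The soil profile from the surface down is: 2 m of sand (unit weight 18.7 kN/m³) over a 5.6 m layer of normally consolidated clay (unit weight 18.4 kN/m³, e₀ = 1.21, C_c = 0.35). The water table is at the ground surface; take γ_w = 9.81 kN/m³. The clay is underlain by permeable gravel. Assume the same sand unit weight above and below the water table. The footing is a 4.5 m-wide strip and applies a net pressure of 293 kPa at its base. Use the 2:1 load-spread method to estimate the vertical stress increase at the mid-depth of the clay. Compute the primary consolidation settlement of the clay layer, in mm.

S_c ≈ 570 mm

Mid-depth of clay below the ground surface: z = 2 + 5.6/2 = 4.8 m.
Total vertical stress at mid-clay: σ_v = 18.7×2 + 18.4×2.8 = 88.92 kPa.
Pore pressure: u = 9.81×(4.8 − 0) = 47.088 kPa.
Initial effective stress: σ'_0 = σ_v − u = 88.92 − 47.088 = 41.832 kPa.
Stress increase at mid-clay by the 2:1 spreading method:
Δσ = qB/(B+z) = 293×4.5/(4.5+4.8) = 141.77 kPa
Final effective stress: σ'_f = σ'_0 + Δσ = 41.832 + 141.77 = 183.6 kPa.
Normally consolidated clay, so the full stress increment lies on the virgin compression line:
S_c = C_c·H/(1+e₀)·log₁₀(σ'_f/σ'_0) = 0.35×5.6/(1+1.21)×log₁₀(183.6/41.832)
    = 0.88688 × 0.64236 = 0.5697 m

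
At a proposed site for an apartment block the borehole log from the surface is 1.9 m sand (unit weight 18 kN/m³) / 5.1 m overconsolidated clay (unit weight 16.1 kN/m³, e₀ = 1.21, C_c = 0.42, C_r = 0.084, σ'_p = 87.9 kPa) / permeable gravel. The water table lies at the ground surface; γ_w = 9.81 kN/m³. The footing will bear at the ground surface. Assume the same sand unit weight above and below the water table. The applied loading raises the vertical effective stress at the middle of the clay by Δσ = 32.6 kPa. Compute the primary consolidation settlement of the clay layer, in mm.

Mid-depth of clay below the ground surface: z = 1.9 + 5.1/2 = 4.45 m.
Total vertical stress at mid-clay: σ_v = 18×1.9 + 16.1×2.55 = 75.255 kPa.
Pore pressure: u = 9.81×(4.45 − 0) = 43.655 kPa.
Initial effective stress: σ'_0 = σ_v − u = 75.255 − 43.655 = 31.6 kPa.
Final effective stress: σ'_f = 31.6 + 32.6 = 64.2 kPa.
σ'_f = 64.2 ≤ σ'_p = 87.9 kPa, so the clay remains overconsolidated and only the recompression index applies:
S_c = C_r·H/(1+e₀)·log₁₀(σ'_f/σ'_0) = 0.084×5.1/2.21×log₁₀(64.2/31.6)
    = 0.19385 × 0.30785 = 0.05968 m

S_c ≈ 59.7 mm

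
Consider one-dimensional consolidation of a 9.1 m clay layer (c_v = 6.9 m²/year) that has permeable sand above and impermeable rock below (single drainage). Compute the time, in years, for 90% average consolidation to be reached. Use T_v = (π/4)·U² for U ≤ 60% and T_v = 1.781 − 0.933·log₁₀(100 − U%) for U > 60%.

t ≈ 10.2 years

Drainage path length: H_d = H = 9.1 m (single drainage).
U > 60%: T_v = 1.781 − 0.933·log₁₀(100 − 90) = 0.848.
t = T_v·H_d²/c_v = 0.848×9.1²/6.9 = 10.18 years.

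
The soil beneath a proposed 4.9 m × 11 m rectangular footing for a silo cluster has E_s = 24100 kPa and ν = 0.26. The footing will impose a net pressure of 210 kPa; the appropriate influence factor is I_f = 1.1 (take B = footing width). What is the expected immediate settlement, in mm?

Immediate (elastic) settlement: S_e = q·B·(1−ν²)/E_s · I_f.
S_e = 210 × 4.9 × (1 − 0.26²) / 24100 × 1.1
    = 210 × 4.9 × 0.9324 / 24100 × 1.1
    = 0.04379 m = 43.79 mm

S_e ≈ 43.8 mm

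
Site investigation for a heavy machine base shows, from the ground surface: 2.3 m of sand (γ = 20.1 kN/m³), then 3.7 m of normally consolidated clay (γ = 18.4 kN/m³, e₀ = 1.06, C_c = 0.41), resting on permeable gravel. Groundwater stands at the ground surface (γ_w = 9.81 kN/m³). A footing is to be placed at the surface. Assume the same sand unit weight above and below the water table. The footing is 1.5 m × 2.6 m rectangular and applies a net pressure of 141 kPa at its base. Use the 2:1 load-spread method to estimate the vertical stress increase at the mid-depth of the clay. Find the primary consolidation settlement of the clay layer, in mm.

S_c ≈ 99.4 mm

Mid-depth of clay below the ground surface: z = 2.3 + 3.7/2 = 4.15 m.
Total vertical stress at mid-clay: σ_v = 20.1×2.3 + 18.4×1.85 = 80.27 kPa.
Pore pressure: u = 9.81×(4.15 − 0) = 40.712 kPa.
Initial effective stress: σ'_0 = σ_v − u = 80.27 − 40.712 = 39.558 kPa.
Stress increase at mid-clay by the 2:1 spreading method:
Δσ = qBL/((B+z)(L+z)) = 141×1.5×2.6/((1.5+4.15)(2.6+4.15)) = 14.419 kPa
Final effective stress: σ'_f = σ'_0 + Δσ = 39.558 + 14.419 = 53.977 kPa.
Normally consolidated clay, so the full stress increment lies on the virgin compression line:
S_c = C_c·H/(1+e₀)·log₁₀(σ'_f/σ'_0) = 0.41×3.7/(1+1.06)×log₁₀(53.977/39.558)
    = 0.73641 × 0.13497 = 0.09939 m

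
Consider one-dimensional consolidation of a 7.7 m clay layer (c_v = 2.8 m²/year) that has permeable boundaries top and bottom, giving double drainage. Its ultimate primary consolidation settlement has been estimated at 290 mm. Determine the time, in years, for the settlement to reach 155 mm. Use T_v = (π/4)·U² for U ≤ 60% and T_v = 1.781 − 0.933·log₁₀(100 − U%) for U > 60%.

t ≈ 1.19 years

Drainage path length: H_d = H/2 = 3.85 m (double drainage).
U = S(t)/S_ult = 155/290 = 0.5345.
U ≤ 60%: T_v = (π/4)·U² = (π/4)×0.53448² = 0.22437.
t = T_v·H_d²/c_v = 0.22437×3.85²/2.8 = 1.188 years.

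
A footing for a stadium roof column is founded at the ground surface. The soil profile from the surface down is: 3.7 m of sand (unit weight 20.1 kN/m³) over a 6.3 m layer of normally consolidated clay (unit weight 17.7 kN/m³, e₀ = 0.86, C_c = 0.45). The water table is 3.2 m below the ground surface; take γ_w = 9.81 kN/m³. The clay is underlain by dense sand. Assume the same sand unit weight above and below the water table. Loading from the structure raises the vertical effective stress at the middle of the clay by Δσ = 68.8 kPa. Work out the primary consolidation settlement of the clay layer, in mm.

Mid-depth of clay below the ground surface: z = 3.7 + 6.3/2 = 6.85 m.
Total vertical stress at mid-clay: σ_v = 20.1×3.7 + 17.7×3.15 = 130.12 kPa.
Pore pressure: u = 9.81×(6.85 − 3.2) = 35.806 kPa.
Initial effective stress: σ'_0 = σ_v − u = 130.12 − 35.806 = 94.314 kPa.
Final effective stress: σ'_f = σ'_0 + Δσ = 94.314 + 68.8 = 163.11 kPa.
Normally consolidated clay, so the full stress increment lies on the virgin compression line:
S_c = C_c·H/(1+e₀)·log₁₀(σ'_f/σ'_0) = 0.45×6.3/(1+0.86)×log₁₀(163.11/94.314)
    = 1.5242 × 0.2379 = 0.3626 m

S_c ≈ 363 mm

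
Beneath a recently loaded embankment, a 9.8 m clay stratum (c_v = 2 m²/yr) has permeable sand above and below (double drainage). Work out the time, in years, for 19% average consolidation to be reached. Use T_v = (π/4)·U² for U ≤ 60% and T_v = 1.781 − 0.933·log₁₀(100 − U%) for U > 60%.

t ≈ 0.34 years

Drainage path length: H_d = H/2 = 4.9 m (double drainage).
U ≤ 60%: T_v = (π/4)·U² = (π/4)×0.19² = 0.028353.
t = T_v·H_d²/c_v = 0.028353×4.9²/2 = 0.3404 years.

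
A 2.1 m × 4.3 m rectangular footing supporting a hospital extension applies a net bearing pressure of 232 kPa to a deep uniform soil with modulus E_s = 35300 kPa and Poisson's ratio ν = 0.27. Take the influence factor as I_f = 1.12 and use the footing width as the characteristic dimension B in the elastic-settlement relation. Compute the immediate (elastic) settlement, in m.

Immediate (elastic) settlement: S_e = q·B·(1−ν²)/E_s · I_f.
S_e = 232 × 2.1 × (1 − 0.27²) / 35300 × 1.12
    = 232 × 2.1 × 0.9271 / 35300 × 1.12
    = 0.01433 m

S_e ≈ 0.0143 m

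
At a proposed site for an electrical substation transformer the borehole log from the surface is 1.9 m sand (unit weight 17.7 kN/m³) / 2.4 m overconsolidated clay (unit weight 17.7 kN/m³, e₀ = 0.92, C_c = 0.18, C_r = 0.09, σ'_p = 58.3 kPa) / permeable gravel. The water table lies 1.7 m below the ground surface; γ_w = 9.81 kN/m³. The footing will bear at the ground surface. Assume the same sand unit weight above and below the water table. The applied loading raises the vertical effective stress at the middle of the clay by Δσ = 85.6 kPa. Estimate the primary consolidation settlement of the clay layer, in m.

Mid-depth of clay below the ground surface: z = 1.9 + 2.4/2 = 3.1 m.
Total vertical stress at mid-clay: σ_v = 17.7×1.9 + 17.7×1.2 = 54.87 kPa.
Pore pressure: u = 9.81×(3.1 − 1.7) = 13.734 kPa.
Initial effective stress: σ'_0 = σ_v − u = 54.87 − 13.734 = 41.136 kPa.
Final effective stress: σ'_f = 41.136 + 85.6 = 126.74 kPa.
σ'_f = 126.74 > σ'_p = 58.3 kPa, so the stress path crosses the preconsolidation pressure — recompression up to σ'_p, then virgin compression beyond:
S_c = H/(1+e₀)·[C_r·log₁₀(σ'_p/σ'_0) + C_c·log₁₀(σ'_f/σ'_p)]
    = 2.4/1.92 × [0.09×log₁₀(58.3/41.136) + 0.18×log₁₀(126.74/58.3)]
    = 1.25 × [0.01363 + 0.060704] = 0.09292 m

S_c ≈ 0.0929 m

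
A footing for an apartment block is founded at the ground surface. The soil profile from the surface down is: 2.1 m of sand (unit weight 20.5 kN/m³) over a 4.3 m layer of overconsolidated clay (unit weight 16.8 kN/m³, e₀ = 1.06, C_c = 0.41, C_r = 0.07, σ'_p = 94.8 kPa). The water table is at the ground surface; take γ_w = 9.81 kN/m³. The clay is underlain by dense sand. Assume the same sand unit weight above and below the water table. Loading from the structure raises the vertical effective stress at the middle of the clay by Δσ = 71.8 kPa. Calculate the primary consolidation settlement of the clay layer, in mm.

Mid-depth of clay below the ground surface: z = 2.1 + 4.3/2 = 4.25 m.
Total vertical stress at mid-clay: σ_v = 20.5×2.1 + 16.8×2.15 = 79.17 kPa.
Pore pressure: u = 9.81×(4.25 − 0) = 41.693 kPa.
Initial effective stress: σ'_0 = σ_v − u = 79.17 − 41.693 = 37.477 kPa.
Final effective stress: σ'_f = 37.477 + 71.8 = 109.28 kPa.
σ'_f = 109.28 > σ'_p = 94.8 kPa, so the stress path crosses the preconsolidation pressure — recompression up to σ'_p, then virgin compression beyond:
S_c = H/(1+e₀)·[C_r·log₁₀(σ'_p/σ'_0) + C_c·log₁₀(σ'_f/σ'_p)]
    = 4.3/2.06 × [0.07×log₁₀(94.8/37.477) + 0.41×log₁₀(109.28/94.8)]
    = 2.0874 × [0.028213 + 0.02531] = 0.1117 m

S_c ≈ 112 mm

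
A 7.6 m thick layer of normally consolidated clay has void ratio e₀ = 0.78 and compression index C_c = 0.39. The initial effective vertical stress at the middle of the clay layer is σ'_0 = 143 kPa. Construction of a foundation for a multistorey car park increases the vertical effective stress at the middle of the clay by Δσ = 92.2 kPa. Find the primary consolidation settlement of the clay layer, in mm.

Final effective stress: σ'_f = σ'_0 + Δσ = 143 + 92.2 = 235.2 kPa.
Normally consolidated clay, so the full stress increment lies on the virgin compression line:
S_c = C_c·H/(1+e₀)·log₁₀(σ'_f/σ'_0) = 0.39×7.6/(1+0.78)×log₁₀(235.2/143)
    = 1.6652 × 0.2161 = 0.3598 m

S_c ≈ 360 mm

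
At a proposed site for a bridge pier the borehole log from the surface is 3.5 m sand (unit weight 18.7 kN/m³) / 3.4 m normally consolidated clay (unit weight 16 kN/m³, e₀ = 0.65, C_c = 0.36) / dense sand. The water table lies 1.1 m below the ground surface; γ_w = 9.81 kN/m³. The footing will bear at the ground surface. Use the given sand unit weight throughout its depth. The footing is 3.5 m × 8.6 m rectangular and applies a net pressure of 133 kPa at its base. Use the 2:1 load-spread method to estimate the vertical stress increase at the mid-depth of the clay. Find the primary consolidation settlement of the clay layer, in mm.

Mid-depth of clay below the ground surface: z = 3.5 + 3.4/2 = 5.2 m.
Total vertical stress at mid-clay: σ_v = 18.7×3.5 + 16×1.7 = 92.65 kPa.
Pore pressure: u = 9.81×(5.2 − 1.1) = 40.221 kPa.
Initial effective stress: σ'_0 = σ_v − u = 92.65 − 40.221 = 52.429 kPa.
Stress increase at mid-clay by the 2:1 spreading method:
Δσ = qBL/((B+z)(L+z)) = 133×3.5×8.6/((3.5+5.2)(8.6+5.2)) = 33.344 kPa
Final effective stress: σ'_f = σ'_0 + Δσ = 52.429 + 33.344 = 85.773 kPa.
Normally consolidated clay, so the full stress increment lies on the virgin compression line:
S_c = C_c·H/(1+e₀)·log₁₀(σ'_f/σ'_0) = 0.36×3.4/(1+0.65)×log₁₀(85.773/52.429)
    = 0.74182 × 0.21378 = 0.1586 m

S_c ≈ 159 mm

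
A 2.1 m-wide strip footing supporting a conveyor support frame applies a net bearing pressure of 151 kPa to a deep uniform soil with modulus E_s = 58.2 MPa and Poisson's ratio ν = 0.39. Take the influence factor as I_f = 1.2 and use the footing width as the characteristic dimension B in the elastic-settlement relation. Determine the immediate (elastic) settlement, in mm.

S_e ≈ 5.54 mm

Immediate (elastic) settlement: S_e = q·B·(1−ν²)/E_s · I_f.
E_s = 58.2 MPa = 58200 kPa.
S_e = 151 × 2.1 × (1 − 0.39²) / 58200 × 1.2
    = 151 × 2.1 × 0.8479 / 58200 × 1.2
    = 0.005544 m = 5.544 mm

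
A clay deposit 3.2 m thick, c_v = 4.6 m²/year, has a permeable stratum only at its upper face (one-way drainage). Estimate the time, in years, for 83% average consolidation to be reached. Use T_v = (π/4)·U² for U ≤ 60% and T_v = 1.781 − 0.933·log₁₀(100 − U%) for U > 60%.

Drainage path length: H_d = H = 3.2 m (single drainage).
U > 60%: T_v = 1.781 − 0.933·log₁₀(100 − 83) = 0.63299.
t = T_v·H_d²/c_v = 0.63299×3.2²/4.6 = 1.409 years.

t ≈ 1.41 years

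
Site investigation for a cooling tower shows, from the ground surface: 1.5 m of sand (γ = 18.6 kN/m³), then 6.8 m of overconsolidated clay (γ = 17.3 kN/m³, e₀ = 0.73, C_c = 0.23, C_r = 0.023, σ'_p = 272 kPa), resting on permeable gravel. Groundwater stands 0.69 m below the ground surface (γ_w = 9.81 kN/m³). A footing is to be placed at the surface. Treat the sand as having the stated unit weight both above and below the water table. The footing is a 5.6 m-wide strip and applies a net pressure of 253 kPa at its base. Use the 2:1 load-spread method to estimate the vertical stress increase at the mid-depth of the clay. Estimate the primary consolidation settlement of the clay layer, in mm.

Mid-depth of clay below the ground surface: z = 1.5 + 6.8/2 = 4.9 m.
Total vertical stress at mid-clay: σ_v = 18.6×1.5 + 17.3×3.4 = 86.72 kPa.
Pore pressure: u = 9.81×(4.9 − 0.69) = 41.3 kPa.
Initial effective stress: σ'_0 = σ_v − u = 86.72 − 41.3 = 45.42 kPa.
Stress increase at mid-clay by the 2:1 spreading method:
Δσ = qB/(B+z) = 253×5.6/(5.6+4.9) = 134.93 kPa
Final effective stress: σ'_f = 45.42 + 134.93 = 180.35 kPa.
σ'_f = 180.35 ≤ σ'_p = 272 kPa, so the clay remains overconsolidated and only the recompression index applies:
S_c = C_r·H/(1+e₀)·log₁₀(σ'_f/σ'_0) = 0.023×6.8/1.73×log₁₀(180.35/45.42)
    = 0.090404 × 0.59887 = 0.05414 m

S_c ≈ 54.1 mm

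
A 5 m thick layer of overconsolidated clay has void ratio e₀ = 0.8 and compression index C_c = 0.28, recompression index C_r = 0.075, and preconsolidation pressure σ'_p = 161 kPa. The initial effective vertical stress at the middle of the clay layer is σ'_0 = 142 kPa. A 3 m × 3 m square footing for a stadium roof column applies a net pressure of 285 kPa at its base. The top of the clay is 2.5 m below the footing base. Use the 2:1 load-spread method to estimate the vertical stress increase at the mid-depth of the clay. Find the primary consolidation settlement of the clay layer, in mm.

Mid-depth of clay below the footing base: z = 2.5 + 5/2 = 5 m.
Stress increase at mid-clay by the 2:1 spreading method:
Δσ = qBL/((B+z)(L+z)) = 285×3×3/((3+5)(3+5)) = 40.078 kPa
Final effective stress: σ'_f = 142 + 40.078 = 182.08 kPa.
σ'_f = 182.08 > σ'_p = 161 kPa, so the stress path crosses the preconsolidation pressure — recompression up to σ'_p, then virgin compression beyond:
S_c = H/(1+e₀)·[C_r·log₁₀(σ'_p/σ'_0) + C_c·log₁₀(σ'_f/σ'_p)]
    = 5/1.8 × [0.075×log₁₀(161/142) + 0.28×log₁₀(182.08/161)]
    = 2.7778 × [0.0040903 + 0.014962] = 0.05292 m

S_c ≈ 52.9 mm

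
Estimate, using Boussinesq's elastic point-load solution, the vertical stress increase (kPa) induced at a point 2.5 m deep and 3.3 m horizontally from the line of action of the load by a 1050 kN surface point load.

Δσ_z ≈ 6.44 kPa

Boussinesq vertical stress below a point load on an elastic half-space:
Δσ_z = 3P/(2πz²) · [1 + (r/z)²]^(−5/2)
r/z = 3.3/2.5 = 1.32; [1+(r/z)²]^(−5/2) = 0.080292.
Δσ_z = 3×1050/(2π×2.5²) × 0.080292 = 80.214 × 0.080292 = 6.441 kPa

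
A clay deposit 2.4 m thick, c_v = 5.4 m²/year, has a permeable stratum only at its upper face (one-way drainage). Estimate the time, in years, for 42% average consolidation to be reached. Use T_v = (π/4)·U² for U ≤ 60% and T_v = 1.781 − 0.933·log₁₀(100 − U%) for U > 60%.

t ≈ 0.148 years

Drainage path length: H_d = H = 2.4 m (single drainage).
U ≤ 60%: T_v = (π/4)·U² = (π/4)×0.42² = 0.13854.
t = T_v·H_d²/c_v = 0.13854×2.4²/5.4 = 0.1478 years.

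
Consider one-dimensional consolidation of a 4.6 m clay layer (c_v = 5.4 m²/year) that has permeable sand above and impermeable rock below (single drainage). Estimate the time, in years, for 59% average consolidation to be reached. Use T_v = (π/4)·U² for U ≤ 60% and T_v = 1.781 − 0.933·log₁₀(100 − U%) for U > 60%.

t ≈ 1.07 years

Drainage path length: H_d = H = 4.6 m (single drainage).
U ≤ 60%: T_v = (π/4)·U² = (π/4)×0.59² = 0.2734.
t = T_v·H_d²/c_v = 0.2734×4.6²/5.4 = 1.071 years.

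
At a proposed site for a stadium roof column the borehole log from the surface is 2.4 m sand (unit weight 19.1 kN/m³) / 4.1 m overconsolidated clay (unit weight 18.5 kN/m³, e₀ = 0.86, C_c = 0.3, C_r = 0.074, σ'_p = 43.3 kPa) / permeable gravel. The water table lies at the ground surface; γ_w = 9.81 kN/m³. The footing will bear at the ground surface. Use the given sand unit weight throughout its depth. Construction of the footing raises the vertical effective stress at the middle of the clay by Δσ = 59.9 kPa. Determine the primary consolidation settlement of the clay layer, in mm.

S_c ≈ 246 mm

Mid-depth of clay below the ground surface: z = 2.4 + 4.1/2 = 4.45 m.
Total vertical stress at mid-clay: σ_v = 19.1×2.4 + 18.5×2.05 = 83.765 kPa.
Pore pressure: u = 9.81×(4.45 − 0) = 43.655 kPa.
Initial effective stress: σ'_0 = σ_v − u = 83.765 − 43.655 = 40.11 kPa.
Final effective stress: σ'_f = 40.11 + 59.9 = 100.01 kPa.
σ'_f = 100.01 > σ'_p = 43.3 kPa, so the stress path crosses the preconsolidation pressure — recompression up to σ'_p, then virgin compression beyond:
S_c = H/(1+e₀)·[C_r·log₁₀(σ'_p/σ'_0) + C_c·log₁₀(σ'_f/σ'_p)]
    = 4.1/1.86 × [0.074×log₁₀(43.3/40.11) + 0.3×log₁₀(100.01/43.3)]
    = 2.2043 × [0.0024594 + 0.10907] = 0.2458 m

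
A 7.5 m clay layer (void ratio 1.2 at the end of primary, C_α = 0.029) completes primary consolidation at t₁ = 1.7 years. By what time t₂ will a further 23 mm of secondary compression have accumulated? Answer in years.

t₂ ≈ 2.9 years

S_s = C_α·H/(1+e_p)·log₁₀(t₂/t₁) ⇒ log₁₀(t₂/t₁) = S_s·(1+e_p)/(C_α·H).
log₁₀(t₂/t₁) = 0.023 × (1+1.2) / (0.029×7.5) = 0.2326
t₂ = t₁ × 10^0.2326 = 1.7 × 1.709 = 2.905 years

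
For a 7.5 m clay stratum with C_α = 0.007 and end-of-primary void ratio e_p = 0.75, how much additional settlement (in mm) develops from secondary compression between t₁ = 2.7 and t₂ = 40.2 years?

S_s ≈ 35.2 mm

Secondary compression: S_s = C_α·H/(1+e_p)·log₁₀(t₂/t₁)
S_s = 0.007×7.5/(1+0.75)×log₁₀(40.2/2.7)
    = 0.03 × 1.173 = 0.03519 m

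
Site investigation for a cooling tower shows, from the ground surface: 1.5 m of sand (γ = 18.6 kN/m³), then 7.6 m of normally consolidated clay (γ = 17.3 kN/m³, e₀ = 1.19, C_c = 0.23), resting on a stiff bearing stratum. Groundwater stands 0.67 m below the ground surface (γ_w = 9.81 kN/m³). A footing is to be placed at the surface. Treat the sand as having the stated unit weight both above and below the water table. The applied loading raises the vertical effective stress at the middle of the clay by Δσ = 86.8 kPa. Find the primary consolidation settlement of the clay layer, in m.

S_c ≈ 0.357 m

Mid-depth of clay below the ground surface: z = 1.5 + 7.6/2 = 5.3 m.
Total vertical stress at mid-clay: σ_v = 18.6×1.5 + 17.3×3.8 = 93.64 kPa.
Pore pressure: u = 9.81×(5.3 − 0.67) = 45.42 kPa.
Initial effective stress: σ'_0 = σ_v − u = 93.64 − 45.42 = 48.22 kPa.
Final effective stress: σ'_f = σ'_0 + Δσ = 48.22 + 86.8 = 135.02 kPa.
Normally consolidated clay, so the full stress increment lies on the virgin compression line:
S_c = C_c·H/(1+e₀)·log₁₀(σ'_f/σ'_0) = 0.23×7.6/(1+1.19)×log₁₀(135.02/48.22)
    = 0.79817 × 0.44717 = 0.3569 m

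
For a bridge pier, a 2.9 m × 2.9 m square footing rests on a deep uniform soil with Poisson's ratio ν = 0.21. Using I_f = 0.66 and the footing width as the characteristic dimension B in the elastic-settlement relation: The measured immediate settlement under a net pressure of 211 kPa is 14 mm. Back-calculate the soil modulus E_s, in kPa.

S_e = q·B·(1−ν²)/E_s · I_f  ⇒  E_s = q·B·(1−ν²)·I_f / S_e.
E_s = 211 × 2.9 × 0.9559 × 0.66 / 0.014 = 27570 kPa

E_s ≈ 27600 kPa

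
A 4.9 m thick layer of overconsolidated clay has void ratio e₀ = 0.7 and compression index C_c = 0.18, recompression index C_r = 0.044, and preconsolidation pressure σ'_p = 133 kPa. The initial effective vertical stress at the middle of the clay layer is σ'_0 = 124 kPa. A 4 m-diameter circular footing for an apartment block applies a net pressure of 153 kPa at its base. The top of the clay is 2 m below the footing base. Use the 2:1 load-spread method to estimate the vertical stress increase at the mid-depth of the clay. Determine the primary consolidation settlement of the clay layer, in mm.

Mid-depth of clay below the footing base: z = 2 + 4.9/2 = 4.45 m.
Stress increase at mid-clay by the 2:1 spreading method:
Δσ ≈ qD²/(D+z)² = 153×4²/(4+4.45)² = 34.285 kPa
Final effective stress: σ'_f = 124 + 34.285 = 158.28 kPa.
σ'_f = 158.28 > σ'_p = 133 kPa, so the stress path crosses the preconsolidation pressure — recompression up to σ'_p, then virgin compression beyond:
S_c = H/(1+e₀)·[C_r·log₁₀(σ'_p/σ'_0) + C_c·log₁₀(σ'_f/σ'_p)]
    = 4.9/1.7 × [0.044×log₁₀(133/124) + 0.18×log₁₀(158.28/133)]
    = 2.8824 × [0.0013389 + 0.013603] = 0.04307 m

S_c ≈ 43.1 mm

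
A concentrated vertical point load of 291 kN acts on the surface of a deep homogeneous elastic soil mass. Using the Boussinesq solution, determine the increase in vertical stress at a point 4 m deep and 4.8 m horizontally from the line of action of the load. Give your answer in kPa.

Boussinesq vertical stress below a point load on an elastic half-space:
Δσ_z = 3P/(2πz²) · [1 + (r/z)²]^(−5/2)
r/z = 4.8/4 = 1.2; [1+(r/z)²]^(−5/2) = 0.10753.
Δσ_z = 3×291/(2π×4²) × 0.10753 = 8.6839 × 0.10753 = 0.9338 kPa

Δσ_z ≈ 0.934 kPa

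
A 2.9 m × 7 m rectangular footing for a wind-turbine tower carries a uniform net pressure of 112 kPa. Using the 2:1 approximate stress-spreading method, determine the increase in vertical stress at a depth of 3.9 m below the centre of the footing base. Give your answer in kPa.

Δσ_z ≈ 30.7 kPa

By the 2:1 method the load spreads at 1 horizontal : 2 vertical, so at depth z the loaded area has grown by z in each plan dimension:
Δσ = qBL/((B+z)(L+z)) = 112×2.9×7/((2.9+3.9)(7+3.9)) = 30.675 kPa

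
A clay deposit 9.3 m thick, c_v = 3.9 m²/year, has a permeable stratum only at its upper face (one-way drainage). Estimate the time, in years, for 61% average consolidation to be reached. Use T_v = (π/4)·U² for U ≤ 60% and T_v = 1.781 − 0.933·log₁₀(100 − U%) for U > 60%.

t ≈ 6.58 years

Drainage path length: H_d = H = 9.3 m (single drainage).
U > 60%: T_v = 1.781 − 0.933·log₁₀(100 − 61) = 0.29654.
t = T_v·H_d²/c_v = 0.29654×9.3²/3.9 = 6.576 years.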